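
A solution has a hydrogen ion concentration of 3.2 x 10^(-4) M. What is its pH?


pH = -log10([H+])
pH = -log10(3.2 x 10^(-4))
pH = 3.4949

3.4949


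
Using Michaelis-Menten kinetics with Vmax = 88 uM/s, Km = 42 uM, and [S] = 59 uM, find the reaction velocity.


v = Vmax * [S] / (Km + [S])
v = 88 * 59 / (42 + 59)
v = 51.4059 uM/s

51.4059 uM/s


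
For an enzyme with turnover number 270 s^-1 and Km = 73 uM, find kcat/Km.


Catalytic efficiency = kcat / Km
= 270 / 73
= 3.6986 uM^-1*s^-1

3.6986 uM^-1*s^-1


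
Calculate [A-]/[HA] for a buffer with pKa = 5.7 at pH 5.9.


[A-]/[HA] = 10^(pH - pKa)
= 10^(5.9 - 5.7)
= 1.5849

1.5849


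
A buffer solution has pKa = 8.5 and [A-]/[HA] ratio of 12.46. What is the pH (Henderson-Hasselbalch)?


pH = pKa + log10([A-]/[HA])
pH = 8.5 + log10(12.46)
pH = 9.5955

9.5955


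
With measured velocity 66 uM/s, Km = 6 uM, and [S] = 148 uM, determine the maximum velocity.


Vmax = v * (Km + [S]) / [S]
Vmax = 66 * (6 + 148) / 148
Vmax = 68.6757 uM/s

68.6757 uM/s


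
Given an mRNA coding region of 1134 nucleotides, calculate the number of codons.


codons = nucleotides / 3
codons = 1134 / 3 = 378

378


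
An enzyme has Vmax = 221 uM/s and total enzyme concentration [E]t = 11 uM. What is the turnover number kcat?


kcat = Vmax / [E]t
kcat = 221 / 11
kcat = 20.0909 s^-1

20.0909 s^-1


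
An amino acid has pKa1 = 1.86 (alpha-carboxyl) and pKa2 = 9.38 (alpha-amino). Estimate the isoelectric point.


pI = (pKa1 + pKa2) / 2
pI = (1.86 + 9.38) / 2
pI = 5.62

5.62


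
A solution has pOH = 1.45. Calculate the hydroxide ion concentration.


[OH-] = 10^(-pOH)
[OH-] = 10^(-1.45)
[OH-] = 0.0355 M

0.0355 M


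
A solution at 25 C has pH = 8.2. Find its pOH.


pOH = 14 - pH
pOH = 14 - 8.2
pOH = 5.8

5.8


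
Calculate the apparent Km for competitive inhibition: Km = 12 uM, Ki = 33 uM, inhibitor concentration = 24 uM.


Km_app = Km * (1 + [I]/Ki)
Km_app = 12 * (1 + 24/33)
Km_app = 20.7273 uM

20.7273 uM


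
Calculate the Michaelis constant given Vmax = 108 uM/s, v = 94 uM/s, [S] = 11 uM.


Km = [S] * (Vmax - v) / v
Km = 11 * (108 - 94) / 94
Km = 1.6383 uM

1.6383 uM


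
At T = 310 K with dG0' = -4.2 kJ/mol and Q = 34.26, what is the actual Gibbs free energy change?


dG = dG0' + RT * ln(Q) / 1000
dG = -4.2 + 8.314 * 310 * ln(34.26) / 1000
dG = 4.9083 kJ/mol

4.9083 kJ/mol


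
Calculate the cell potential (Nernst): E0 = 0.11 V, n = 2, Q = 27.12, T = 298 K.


E = E0 - (RT/nF) * ln(Q)
E = 0.11 - (8.314 * 298 / (2 * 96485)) * ln(27.12)
E = 0.0676 V

0.0676 V


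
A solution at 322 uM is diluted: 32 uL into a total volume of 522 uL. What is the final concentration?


C2 = C1 * V1 / V2
C2 = 322 * 32 / 522
C2 = 19.7395 uM

19.7395 uM


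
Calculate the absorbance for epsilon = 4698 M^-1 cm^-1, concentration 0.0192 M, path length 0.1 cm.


A = epsilon * c * l
A = 4698 * 0.0192 * 0.1
A = 9.0202

9.0202


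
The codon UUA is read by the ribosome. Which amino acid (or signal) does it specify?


Standard genetic code lookup.
Codon UUA -> Leu

Leu


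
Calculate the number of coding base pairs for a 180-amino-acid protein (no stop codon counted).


Each amino acid = 1 codon = 3 bp
bp = 180 * 3 = 540 bp

540 bp


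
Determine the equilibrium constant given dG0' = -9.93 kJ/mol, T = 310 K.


Keq = exp(-dG0 * 1000 / (R * T))
Keq = exp(-(-9.93) * 1000 / (8.314 * 310))
Keq = 47.1253

47.1253


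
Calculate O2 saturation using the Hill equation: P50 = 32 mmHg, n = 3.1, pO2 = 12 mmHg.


Y = pO2^n / (P50^n + pO2^n)
Y = 12^3.1 / (32^3.1 + 12^3.1)
Y = 4.56%

4.56%


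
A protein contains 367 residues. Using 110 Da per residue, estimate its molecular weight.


MW = n_residues * 110 Da
MW = 367 * 110
MW = 40370 Da

40370 Da


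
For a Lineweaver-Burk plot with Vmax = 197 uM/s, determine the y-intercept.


y-intercept = 1/Vmax
= 1/197
= 0.0051 s/uM

0.0051 s/uM


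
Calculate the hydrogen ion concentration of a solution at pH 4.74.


[H+] = 10^(-pH)
[H+] = 10^(-4.74)
[H+] = 1.820e-05 M

1.820e-05 M


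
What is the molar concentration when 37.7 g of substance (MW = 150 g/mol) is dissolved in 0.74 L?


C = (mass / MW) / volume
C = (37.7 / 150) / 0.74
C = 0.3396 M

0.3396 M


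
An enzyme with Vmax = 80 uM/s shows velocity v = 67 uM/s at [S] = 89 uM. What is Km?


Km = [S] * (Vmax - v) / v
Km = 89 * (80 - 67) / 67
Km = 17.2687 uM

17.2687 uM


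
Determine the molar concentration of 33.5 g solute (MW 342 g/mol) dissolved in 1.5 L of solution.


C = (mass / MW) / volume
C = (33.5 / 342) / 1.5
C = 0.0653 M

0.0653 M


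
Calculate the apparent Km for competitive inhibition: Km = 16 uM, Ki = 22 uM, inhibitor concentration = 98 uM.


Km_app = Km * (1 + [I]/Ki)
Km_app = 16 * (1 + 98/22)
Km_app = 87.2727 uM

87.2727 uM


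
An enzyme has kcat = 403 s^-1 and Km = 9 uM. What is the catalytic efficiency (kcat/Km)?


Catalytic efficiency = kcat / Km
= 403 / 9
= 44.7778 uM^-1*s^-1

44.7778 uM^-1*s^-1


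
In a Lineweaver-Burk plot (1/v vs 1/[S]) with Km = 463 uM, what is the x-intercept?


x-intercept = -1/Km
= -1/463
= -0.0022 1/uM

-0.0022 1/uM


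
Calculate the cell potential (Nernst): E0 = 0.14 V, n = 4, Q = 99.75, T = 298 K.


E = E0 - (RT/nF) * ln(Q)
E = 0.14 - (8.314 * 298 / (4 * 96485)) * ln(99.75)
E = 0.1105 V

0.1105 V


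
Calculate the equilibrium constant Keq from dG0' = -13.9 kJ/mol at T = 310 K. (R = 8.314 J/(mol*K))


Keq = exp(-dG0 * 1000 / (R * T))
Keq = exp(-(-13.9) * 1000 / (8.314 * 310))
Keq = 219.8966

219.8966


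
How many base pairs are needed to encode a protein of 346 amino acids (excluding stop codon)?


Each amino acid = 1 codon = 3 bp
bp = 346 * 3 = 1038 bp

1038 bp


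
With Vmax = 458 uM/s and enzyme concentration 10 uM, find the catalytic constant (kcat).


kcat = Vmax / [E]t
kcat = 458 / 10
kcat = 45.8 s^-1

45.8 s^-1


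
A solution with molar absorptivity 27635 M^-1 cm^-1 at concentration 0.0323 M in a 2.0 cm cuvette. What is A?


A = epsilon * c * l
A = 27635 * 0.0323 * 2.0
A = 1785.221

1785.221


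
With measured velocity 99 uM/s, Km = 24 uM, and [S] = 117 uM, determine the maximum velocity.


Vmax = v * (Km + [S]) / [S]
Vmax = 99 * (24 + 117) / 117
Vmax = 119.3077 uM/s

119.3077 uM/s


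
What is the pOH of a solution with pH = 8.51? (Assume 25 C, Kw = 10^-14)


pOH = 14 - pH
pOH = 14 - 8.51
pOH = 5.49

5.49


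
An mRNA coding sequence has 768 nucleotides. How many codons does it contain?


codons = nucleotides / 3
codons = 768 / 3 = 256

256


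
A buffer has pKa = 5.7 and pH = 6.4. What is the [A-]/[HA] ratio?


[A-]/[HA] = 10^(pH - pKa)
= 10^(6.4 - 5.7)
= 5.0119

5.0119


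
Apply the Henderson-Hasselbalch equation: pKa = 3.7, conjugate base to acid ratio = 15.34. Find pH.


pH = pKa + log10([A-]/[HA])
pH = 3.7 + log10(15.34)
pH = 4.8858

4.8858


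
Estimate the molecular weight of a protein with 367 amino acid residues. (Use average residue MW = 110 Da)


MW = n_residues * 110 Da
MW = 367 * 110
MW = 40370 Da

40370 Da


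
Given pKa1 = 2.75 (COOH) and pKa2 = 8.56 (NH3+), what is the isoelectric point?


pI = (pKa1 + pKa2) / 2
pI = (2.75 + 8.56) / 2
pI = 5.655

5.655


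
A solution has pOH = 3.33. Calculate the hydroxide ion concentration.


[OH-] = 10^(-pOH)
[OH-] = 10^(-3.33)
[OH-] = 4.677e-04 M

4.677e-04 M


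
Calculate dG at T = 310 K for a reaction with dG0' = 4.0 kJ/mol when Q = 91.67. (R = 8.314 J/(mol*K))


dG = dG0' + RT * ln(Q) / 1000
dG = 4.0 + 8.314 * 310 * ln(91.67) / 1000
dG = 15.6449 kJ/mol

15.6449 kJ/mol


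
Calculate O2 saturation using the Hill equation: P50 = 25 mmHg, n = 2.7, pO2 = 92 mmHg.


Y = pO2^n / (P50^n + pO2^n)
Y = 92^2.7 / (25^2.7 + 92^2.7)
Y = 97.12%

97.12%


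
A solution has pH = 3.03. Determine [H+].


[H+] = 10^(-pH)
[H+] = 10^(-3.03)
[H+] = 9.333e-04 M

9.333e-04 M


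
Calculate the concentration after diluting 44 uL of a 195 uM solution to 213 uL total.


C2 = C1 * V1 / V2
C2 = 195 * 44 / 213
C2 = 40.2817 uM

40.2817 uM


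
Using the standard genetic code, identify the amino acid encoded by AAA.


Standard genetic code lookup.
Codon AAA -> Lys

Lys


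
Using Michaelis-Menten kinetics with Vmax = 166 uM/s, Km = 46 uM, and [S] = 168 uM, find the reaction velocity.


v = Vmax * [S] / (Km + [S])
v = 166 * 168 / (46 + 168)
v = 130.3178 uM/s

130.3178 uM/s


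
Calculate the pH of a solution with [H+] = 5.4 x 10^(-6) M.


pH = -log10([H+])
pH = -log10(5.4 x 10^(-6))
pH = 5.2676

5.2676


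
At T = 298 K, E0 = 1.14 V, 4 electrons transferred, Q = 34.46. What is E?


E = E0 - (RT/nF) * ln(Q)
E = 1.14 - (8.314 * 298 / (4 * 96485)) * ln(34.46)
E = 1.1173 V

1.1173 V


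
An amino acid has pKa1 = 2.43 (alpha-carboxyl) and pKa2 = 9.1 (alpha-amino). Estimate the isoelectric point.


pI = (pKa1 + pKa2) / 2
pI = (2.43 + 9.1) / 2
pI = 5.765

5.765


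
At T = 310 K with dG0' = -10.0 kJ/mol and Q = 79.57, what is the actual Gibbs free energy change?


dG = dG0' + RT * ln(Q) / 1000
dG = -10.0 + 8.314 * 310 * ln(79.57) / 1000
dG = 1.2801 kJ/mol

1.2801 kJ/mol


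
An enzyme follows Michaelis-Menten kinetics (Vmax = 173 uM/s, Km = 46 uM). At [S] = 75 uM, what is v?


v = Vmax * [S] / (Km + [S])
v = 173 * 75 / (46 + 75)
v = 107.2314 uM/s

107.2314 uM/s


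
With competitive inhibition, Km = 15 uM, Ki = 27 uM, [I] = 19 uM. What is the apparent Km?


Km_app = Km * (1 + [I]/Ki)
Km_app = 15 * (1 + 19/27)
Km_app = 25.5556 uM

25.5556 uM


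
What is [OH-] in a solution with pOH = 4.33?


[OH-] = 10^(-pOH)
[OH-] = 10^(-4.33)
[OH-] = 4.677e-05 M

4.677e-05 M


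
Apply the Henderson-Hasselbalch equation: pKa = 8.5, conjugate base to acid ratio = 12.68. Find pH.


pH = pKa + log10([A-]/[HA])
pH = 8.5 + log10(12.68)
pH = 9.6031

9.6031


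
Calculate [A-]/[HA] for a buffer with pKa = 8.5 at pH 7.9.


[A-]/[HA] = 10^(pH - pKa)
= 10^(7.9 - 8.5)
= 0.2512

0.2512


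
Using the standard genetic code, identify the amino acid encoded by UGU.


Standard genetic code lookup.
Codon UGU -> Cys

Cys


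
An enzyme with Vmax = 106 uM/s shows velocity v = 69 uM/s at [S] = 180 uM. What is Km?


Km = [S] * (Vmax - v) / v
Km = 180 * (106 - 69) / 69
Km = 96.5217 uM

96.5217 uM


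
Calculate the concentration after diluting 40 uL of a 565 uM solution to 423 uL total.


C2 = C1 * V1 / V2
C2 = 565 * 40 / 423
C2 = 53.4279 uM

53.4279 uM


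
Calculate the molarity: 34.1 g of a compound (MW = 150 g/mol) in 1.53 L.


C = (mass / MW) / volume
C = (34.1 / 150) / 1.53
C = 0.1486 M

0.1486 M


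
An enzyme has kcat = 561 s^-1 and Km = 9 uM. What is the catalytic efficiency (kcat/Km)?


Catalytic efficiency = kcat / Km
= 561 / 9
= 62.3333 uM^-1*s^-1

62.3333 uM^-1*s^-1


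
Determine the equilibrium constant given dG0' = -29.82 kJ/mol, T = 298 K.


Keq = exp(-dG0 * 1000 / (R * T))
Keq = exp(-(-29.82) * 1000 / (8.314 * 298))
Keq = 168716.8522

168716.8522


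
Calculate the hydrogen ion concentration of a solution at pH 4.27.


[H+] = 10^(-pH)
[H+] = 10^(-4.27)
[H+] = 5.370e-05 M

5.370e-05 M


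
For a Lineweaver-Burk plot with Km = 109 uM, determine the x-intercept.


x-intercept = -1/Km
= -1/109
= -0.0092 1/uM

-0.0092 1/uM


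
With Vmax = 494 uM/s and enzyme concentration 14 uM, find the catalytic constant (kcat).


kcat = Vmax / [E]t
kcat = 494 / 14
kcat = 35.2857 s^-1

35.2857 s^-1


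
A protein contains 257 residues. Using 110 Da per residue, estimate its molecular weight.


MW = n_residues * 110 Da
MW = 257 * 110
MW = 28270 Da

28270 Da


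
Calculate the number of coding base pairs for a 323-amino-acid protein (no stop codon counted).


Each amino acid = 1 codon = 3 bp
bp = 323 * 3 = 969 bp

969 bp


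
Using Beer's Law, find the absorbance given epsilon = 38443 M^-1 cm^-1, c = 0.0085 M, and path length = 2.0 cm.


A = epsilon * c * l
A = 38443 * 0.0085 * 2.0
A = 653.531

653.531


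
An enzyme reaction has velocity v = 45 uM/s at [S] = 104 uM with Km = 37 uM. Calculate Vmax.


Vmax = v * (Km + [S]) / [S]
Vmax = 45 * (37 + 104) / 104
Vmax = 61.0096 uM/s

61.0096 uM/s


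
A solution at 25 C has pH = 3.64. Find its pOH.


pOH = 14 - pH
pOH = 14 - 3.64
pOH = 10.36

10.36


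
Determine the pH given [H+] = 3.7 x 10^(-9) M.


pH = -log10([H+])
pH = -log10(3.7 x 10^(-9))
pH = 8.4318

8.4318


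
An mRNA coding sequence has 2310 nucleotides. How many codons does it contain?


codons = nucleotides / 3
codons = 2310 / 3 = 770

770


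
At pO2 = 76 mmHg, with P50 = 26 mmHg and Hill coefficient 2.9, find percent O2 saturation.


Y = pO2^n / (P50^n + pO2^n)
Y = 76^2.9 / (26^2.9 + 76^2.9)
Y = 95.73%

95.73%


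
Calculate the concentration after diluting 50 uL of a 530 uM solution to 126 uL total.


C2 = C1 * V1 / V2
C2 = 530 * 50 / 126
C2 = 210.3175 uM

210.3175 uM


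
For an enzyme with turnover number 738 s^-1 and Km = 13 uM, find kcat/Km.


Catalytic efficiency = kcat / Km
= 738 / 13
= 56.7692 uM^-1*s^-1

56.7692 uM^-1*s^-1


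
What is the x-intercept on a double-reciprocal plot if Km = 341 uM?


x-intercept = -1/Km
= -1/341
= -0.0029 1/uM

-0.0029 1/uM


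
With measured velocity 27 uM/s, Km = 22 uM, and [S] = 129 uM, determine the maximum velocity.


Vmax = v * (Km + [S]) / [S]
Vmax = 27 * (22 + 129) / 129
Vmax = 31.6047 uM/s

31.6047 uM/s


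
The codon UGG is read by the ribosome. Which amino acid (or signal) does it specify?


Standard genetic code lookup.
Codon UGG -> Trp

Trp


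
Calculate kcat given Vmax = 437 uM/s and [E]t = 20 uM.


kcat = Vmax / [E]t
kcat = 437 / 20
kcat = 21.85 s^-1

21.85 s^-1


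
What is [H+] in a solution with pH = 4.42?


[H+] = 10^(-pH)
[H+] = 10^(-4.42)
[H+] = 3.802e-05 M

3.802e-05 M


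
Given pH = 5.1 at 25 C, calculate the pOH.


pOH = 14 - pH
pOH = 14 - 5.1
pOH = 8.9

8.9


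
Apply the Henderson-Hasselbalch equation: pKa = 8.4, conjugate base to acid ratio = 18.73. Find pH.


pH = pKa + log10([A-]/[HA])
pH = 8.4 + log10(18.73)
pH = 9.6725

9.6725


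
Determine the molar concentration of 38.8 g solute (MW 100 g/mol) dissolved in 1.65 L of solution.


C = (mass / MW) / volume
C = (38.8 / 100) / 1.65
C = 0.2352 M

0.2352 M


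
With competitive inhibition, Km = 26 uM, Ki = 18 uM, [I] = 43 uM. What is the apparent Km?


Km_app = Km * (1 + [I]/Ki)
Km_app = 26 * (1 + 43/18)
Km_app = 88.1111 uM

88.1111 uM


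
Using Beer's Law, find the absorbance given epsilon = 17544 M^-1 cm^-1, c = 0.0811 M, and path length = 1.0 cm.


A = epsilon * c * l
A = 17544 * 0.0811 * 1.0
A = 1422.8184

1422.8184


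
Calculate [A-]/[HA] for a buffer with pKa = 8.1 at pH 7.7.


[A-]/[HA] = 10^(pH - pKa)
= 10^(7.7 - 8.1)
= 0.3981

0.3981


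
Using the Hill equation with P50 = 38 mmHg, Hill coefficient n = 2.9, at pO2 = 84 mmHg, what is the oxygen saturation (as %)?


Y = pO2^n / (P50^n + pO2^n)
Y = 84^2.9 / (38^2.9 + 84^2.9)
Y = 90.89%

90.89%


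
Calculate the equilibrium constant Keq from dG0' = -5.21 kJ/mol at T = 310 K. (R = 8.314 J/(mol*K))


Keq = exp(-dG0 * 1000 / (R * T))
Keq = exp(-(-5.21) * 1000 / (8.314 * 310))
Keq = 7.5494

7.5494


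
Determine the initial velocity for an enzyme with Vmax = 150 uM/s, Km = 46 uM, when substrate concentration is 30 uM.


v = Vmax * [S] / (Km + [S])
v = 150 * 30 / (46 + 30)
v = 59.2105 uM/s

59.2105 uM/s


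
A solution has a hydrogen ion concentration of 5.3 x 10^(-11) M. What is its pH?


pH = -log10([H+])
pH = -log10(5.3 x 10^(-11))
pH = 10.2757

10.2757


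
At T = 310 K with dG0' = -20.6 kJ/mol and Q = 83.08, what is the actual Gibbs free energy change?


dG = dG0' + RT * ln(Q) / 1000
dG = -20.6 + 8.314 * 310 * ln(83.08) / 1000
dG = -9.2087 kJ/mol

-9.2087 kJ/mol


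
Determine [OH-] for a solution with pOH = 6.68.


[OH-] = 10^(-pOH)
[OH-] = 10^(-6.68)
[OH-] = 2.089e-07 M

2.089e-07 M


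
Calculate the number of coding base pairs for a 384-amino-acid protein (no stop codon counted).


Each amino acid = 1 codon = 3 bp
bp = 384 * 3 = 1152 bp

1152 bp


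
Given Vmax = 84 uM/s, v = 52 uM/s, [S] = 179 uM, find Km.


Km = [S] * (Vmax - v) / v
Km = 179 * (84 - 52) / 52
Km = 110.1538 uM

110.1538 uM


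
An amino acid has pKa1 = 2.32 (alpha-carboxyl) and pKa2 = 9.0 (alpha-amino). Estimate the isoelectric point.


pI = (pKa1 + pKa2) / 2
pI = (2.32 + 9.0) / 2
pI = 5.66

5.66


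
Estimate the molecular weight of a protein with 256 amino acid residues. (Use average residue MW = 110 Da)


MW = n_residues * 110 Da
MW = 256 * 110
MW = 28160 Da

28160 Da


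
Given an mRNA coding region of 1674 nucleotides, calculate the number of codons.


codons = nucleotides / 3
codons = 1674 / 3 = 558

558


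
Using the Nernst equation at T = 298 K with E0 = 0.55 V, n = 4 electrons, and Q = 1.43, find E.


E = E0 - (RT/nF) * ln(Q)
E = 0.55 - (8.314 * 298 / (4 * 96485)) * ln(1.43)
E = 0.5477 V

0.5477 V


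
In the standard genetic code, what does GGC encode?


Standard genetic code lookup.
Codon GGC -> Gly

Gly


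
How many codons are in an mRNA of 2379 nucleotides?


codons = nucleotides / 3
codons = 2379 / 3 = 793

793


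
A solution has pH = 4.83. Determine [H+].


[H+] = 10^(-pH)
[H+] = 10^(-4.83)
[H+] = 1.479e-05 M

1.479e-05 M


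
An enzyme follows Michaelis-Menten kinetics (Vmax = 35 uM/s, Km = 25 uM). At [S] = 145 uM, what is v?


v = Vmax * [S] / (Km + [S])
v = 35 * 145 / (25 + 145)
v = 29.8529 uM/s

29.8529 uM/s


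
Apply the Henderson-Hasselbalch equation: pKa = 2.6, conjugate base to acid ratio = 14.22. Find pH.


pH = pKa + log10([A-]/[HA])
pH = 2.6 + log10(14.22)
pH = 3.7529

3.7529


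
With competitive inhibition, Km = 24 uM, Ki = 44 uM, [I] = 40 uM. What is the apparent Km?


Km_app = Km * (1 + [I]/Ki)
Km_app = 24 * (1 + 40/44)
Km_app = 45.8182 uM

45.8182 uM


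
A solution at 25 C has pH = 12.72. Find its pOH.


pOH = 14 - pH
pOH = 14 - 12.72
pOH = 1.28

1.28


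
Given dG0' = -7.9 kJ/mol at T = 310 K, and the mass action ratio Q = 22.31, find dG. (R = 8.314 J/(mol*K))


dG = dG0' + RT * ln(Q) / 1000
dG = -7.9 + 8.314 * 310 * ln(22.31) / 1000
dG = 0.1027 kJ/mol

0.1027 kJ/mol


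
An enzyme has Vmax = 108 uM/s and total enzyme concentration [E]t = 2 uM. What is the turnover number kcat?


kcat = Vmax / [E]t
kcat = 108 / 2
kcat = 54.0 s^-1

54.0 s^-1


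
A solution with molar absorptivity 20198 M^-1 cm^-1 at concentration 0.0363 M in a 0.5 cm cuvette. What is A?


A = epsilon * c * l
A = 20198 * 0.0363 * 0.5
A = 366.5937

366.5937


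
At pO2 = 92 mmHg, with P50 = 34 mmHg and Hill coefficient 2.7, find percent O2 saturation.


Y = pO2^n / (P50^n + pO2^n)
Y = 92^2.7 / (34^2.7 + 92^2.7)
Y = 93.63%

93.63%


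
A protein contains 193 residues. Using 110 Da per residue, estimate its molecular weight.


MW = n_residues * 110 Da
MW = 193 * 110
MW = 21230 Da

21230 Da


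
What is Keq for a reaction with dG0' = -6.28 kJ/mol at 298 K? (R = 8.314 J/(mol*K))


Keq = exp(-dG0 * 1000 / (R * T))
Keq = exp(-(-6.28) * 1000 / (8.314 * 298))
Keq = 12.6131

12.6131


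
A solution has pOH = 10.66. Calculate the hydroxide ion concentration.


[OH-] = 10^(-pOH)
[OH-] = 10^(-10.66)
[OH-] = 2.188e-11 M

2.188e-11 M


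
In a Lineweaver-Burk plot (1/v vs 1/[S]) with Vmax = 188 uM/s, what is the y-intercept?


y-intercept = 1/Vmax
= 1/188
= 0.0053 s/uM

0.0053 s/uM


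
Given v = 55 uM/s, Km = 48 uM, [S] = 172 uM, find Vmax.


Vmax = v * (Km + [S]) / [S]
Vmax = 55 * (48 + 172) / 172
Vmax = 70.3488 uM/s

70.3488 uM/s


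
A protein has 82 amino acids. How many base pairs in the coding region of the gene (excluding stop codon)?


Each amino acid = 1 codon = 3 bp
bp = 82 * 3 = 246 bp

246 bp


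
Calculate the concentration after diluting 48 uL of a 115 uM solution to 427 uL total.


C2 = C1 * V1 / V2
C2 = 115 * 48 / 427
C2 = 12.9274 uM

12.9274 uM


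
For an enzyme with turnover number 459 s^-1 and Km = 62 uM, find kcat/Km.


Catalytic efficiency = kcat / Km
= 459 / 62
= 7.4032 uM^-1*s^-1

7.4032 uM^-1*s^-1


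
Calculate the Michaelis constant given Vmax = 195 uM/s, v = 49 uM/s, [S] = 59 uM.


Km = [S] * (Vmax - v) / v
Km = 59 * (195 - 49) / 49
Km = 175.7959 uM

175.7959 uM


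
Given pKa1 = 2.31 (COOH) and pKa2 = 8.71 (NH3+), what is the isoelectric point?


pI = (pKa1 + pKa2) / 2
pI = (2.31 + 8.71) / 2
pI = 5.51

5.51


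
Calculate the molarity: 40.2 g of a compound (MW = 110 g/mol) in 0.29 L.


C = (mass / MW) / volume
C = (40.2 / 110) / 0.29
C = 1.2602 M

1.2602 M


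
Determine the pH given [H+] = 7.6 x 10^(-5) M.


pH = -log10([H+])
pH = -log10(7.6 x 10^(-5))
pH = 4.1192

4.1192


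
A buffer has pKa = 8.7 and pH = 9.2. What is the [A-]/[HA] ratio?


[A-]/[HA] = 10^(pH - pKa)
= 10^(9.2 - 8.7)
= 3.1623

3.1623


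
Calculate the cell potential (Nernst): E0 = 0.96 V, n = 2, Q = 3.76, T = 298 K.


E = E0 - (RT/nF) * ln(Q)
E = 0.96 - (8.314 * 298 / (2 * 96485)) * ln(3.76)
E = 0.943 V

0.943 V


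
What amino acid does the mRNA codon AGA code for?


Standard genetic code lookup.
Codon AGA -> Arg

Arg


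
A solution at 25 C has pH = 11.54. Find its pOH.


pOH = 14 - pH
pOH = 14 - 11.54
pOH = 2.46

2.46


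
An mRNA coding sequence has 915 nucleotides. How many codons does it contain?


codons = nucleotides / 3
codons = 915 / 3 = 305

305


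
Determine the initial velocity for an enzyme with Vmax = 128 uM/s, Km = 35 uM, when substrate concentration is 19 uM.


v = Vmax * [S] / (Km + [S])
v = 128 * 19 / (35 + 19)
v = 45.037 uM/s

45.037 uM/s


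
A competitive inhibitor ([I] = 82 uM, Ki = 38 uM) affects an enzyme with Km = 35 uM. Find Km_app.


Km_app = Km * (1 + [I]/Ki)
Km_app = 35 * (1 + 82/38)
Km_app = 110.5263 uM

110.5263 uM


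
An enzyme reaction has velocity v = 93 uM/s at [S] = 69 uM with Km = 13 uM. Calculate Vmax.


Vmax = v * (Km + [S]) / [S]
Vmax = 93 * (13 + 69) / 69
Vmax = 110.5217 uM/s

110.5217 uM/s


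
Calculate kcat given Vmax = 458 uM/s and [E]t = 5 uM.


kcat = Vmax / [E]t
kcat = 458 / 5
kcat = 91.6 s^-1

91.6 s^-1


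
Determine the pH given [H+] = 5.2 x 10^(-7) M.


pH = -log10([H+])
pH = -log10(5.2 x 10^(-7))
pH = 6.284

6.284


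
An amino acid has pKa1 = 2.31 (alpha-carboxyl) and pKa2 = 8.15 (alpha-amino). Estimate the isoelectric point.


pI = (pKa1 + pKa2) / 2
pI = (2.31 + 8.15) / 2
pI = 5.23

5.23


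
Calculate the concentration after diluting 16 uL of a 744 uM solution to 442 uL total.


C2 = C1 * V1 / V2
C2 = 744 * 16 / 442
C2 = 26.9321 uM

26.9321 uM


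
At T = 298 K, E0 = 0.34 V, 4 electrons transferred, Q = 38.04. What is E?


E = E0 - (RT/nF) * ln(Q)
E = 0.34 - (8.314 * 298 / (4 * 96485)) * ln(38.04)
E = 0.3166 V

0.3166 V


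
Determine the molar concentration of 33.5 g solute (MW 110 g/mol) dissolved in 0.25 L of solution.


C = (mass / MW) / volume
C = (33.5 / 110) / 0.25
C = 1.2182 M

1.2182 M


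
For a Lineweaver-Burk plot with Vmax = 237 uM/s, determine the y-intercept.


y-intercept = 1/Vmax
= 1/237
= 0.0042 s/uM

0.0042 s/uM


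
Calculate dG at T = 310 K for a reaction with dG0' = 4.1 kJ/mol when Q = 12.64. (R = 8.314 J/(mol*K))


dG = dG0' + RT * ln(Q) / 1000
dG = 4.1 + 8.314 * 310 * ln(12.64) / 1000
dG = 10.6384 kJ/mol

10.6384 kJ/mol


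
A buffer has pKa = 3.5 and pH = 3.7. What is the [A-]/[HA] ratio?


[A-]/[HA] = 10^(pH - pKa)
= 10^(3.7 - 3.5)
= 1.5849

1.5849


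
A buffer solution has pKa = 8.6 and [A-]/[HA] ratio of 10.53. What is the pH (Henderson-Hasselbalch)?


pH = pKa + log10([A-]/[HA])
pH = 8.6 + log10(10.53)
pH = 9.6224

9.6224


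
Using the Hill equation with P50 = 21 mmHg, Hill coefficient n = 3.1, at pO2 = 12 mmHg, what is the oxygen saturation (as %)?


Y = pO2^n / (P50^n + pO2^n)
Y = 12^3.1 / (21^3.1 + 12^3.1)
Y = 15.0%

15.0%


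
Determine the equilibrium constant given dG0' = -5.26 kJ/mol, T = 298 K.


Keq = exp(-dG0 * 1000 / (R * T))
Keq = exp(-(-5.26) * 1000 / (8.314 * 298))
Keq = 8.3566

8.3566


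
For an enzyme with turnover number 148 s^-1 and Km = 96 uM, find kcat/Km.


Catalytic efficiency = kcat / Km
= 148 / 96
= 1.5417 uM^-1*s^-1

1.5417 uM^-1*s^-1


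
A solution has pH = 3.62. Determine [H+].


[H+] = 10^(-pH)
[H+] = 10^(-3.62)
[H+] = 2.399e-04 M

2.399e-04 M


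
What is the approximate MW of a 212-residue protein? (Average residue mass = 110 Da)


MW = n_residues * 110 Da
MW = 212 * 110
MW = 23320 Da

23320 Da


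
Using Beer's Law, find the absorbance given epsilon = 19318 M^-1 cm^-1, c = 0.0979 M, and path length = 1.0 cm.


A = epsilon * c * l
A = 19318 * 0.0979 * 1.0
A = 1891.2322

1891.2322


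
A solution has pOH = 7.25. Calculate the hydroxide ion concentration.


[OH-] = 10^(-pOH)
[OH-] = 10^(-7.25)
[OH-] = 5.623e-08 M

5.623e-08 M


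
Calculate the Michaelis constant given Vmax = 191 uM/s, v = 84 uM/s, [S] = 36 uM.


Km = [S] * (Vmax - v) / v
Km = 36 * (191 - 84) / 84
Km = 45.8571 uM

45.8571 uM


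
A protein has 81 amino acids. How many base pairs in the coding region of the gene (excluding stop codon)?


Each amino acid = 1 codon = 3 bp
bp = 81 * 3 = 243 bp

243 bp


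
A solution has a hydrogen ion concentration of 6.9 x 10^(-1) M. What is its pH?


pH = -log10([H+])
pH = -log10(6.9 x 10^(-1))
pH = 0.1612

0.1612


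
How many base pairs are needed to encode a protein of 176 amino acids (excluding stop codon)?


Each amino acid = 1 codon = 3 bp
bp = 176 * 3 = 528 bp

528 bp


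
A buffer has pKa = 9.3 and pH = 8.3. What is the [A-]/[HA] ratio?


[A-]/[HA] = 10^(pH - pKa)
= 10^(8.3 - 9.3)
= 0.1

0.1


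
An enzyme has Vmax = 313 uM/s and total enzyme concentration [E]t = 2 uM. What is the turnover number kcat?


kcat = Vmax / [E]t
kcat = 313 / 2
kcat = 156.5 s^-1

156.5 s^-1


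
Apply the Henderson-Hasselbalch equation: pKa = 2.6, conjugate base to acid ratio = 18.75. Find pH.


pH = pKa + log10([A-]/[HA])
pH = 2.6 + log10(18.75)
pH = 3.873

3.873


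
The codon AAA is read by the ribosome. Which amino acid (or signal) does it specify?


Standard genetic code lookup.
Codon AAA -> Lys

Lys


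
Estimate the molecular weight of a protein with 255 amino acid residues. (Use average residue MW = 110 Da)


MW = n_residues * 110 Da
MW = 255 * 110
MW = 28050 Da

28050 Da


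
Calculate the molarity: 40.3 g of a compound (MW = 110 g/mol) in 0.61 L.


C = (mass / MW) / volume
C = (40.3 / 110) / 0.61
C = 0.6006 M

0.6006 M


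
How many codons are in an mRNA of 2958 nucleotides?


codons = nucleotides / 3
codons = 2958 / 3 = 986

986


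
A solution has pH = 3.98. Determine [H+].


[H+] = 10^(-pH)
[H+] = 10^(-3.98)
[H+] = 1.047e-04 M

1.047e-04 M


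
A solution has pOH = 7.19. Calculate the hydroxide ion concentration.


[OH-] = 10^(-pOH)
[OH-] = 10^(-7.19)
[OH-] = 6.457e-08 M

6.457e-08 M


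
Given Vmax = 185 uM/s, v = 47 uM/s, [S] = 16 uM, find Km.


Km = [S] * (Vmax - v) / v
Km = 16 * (185 - 47) / 47
Km = 46.9787 uM

46.9787 uM


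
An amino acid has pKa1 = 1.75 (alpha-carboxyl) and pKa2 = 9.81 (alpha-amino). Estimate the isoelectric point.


pI = (pKa1 + pKa2) / 2
pI = (1.75 + 9.81) / 2
pI = 5.78

5.78


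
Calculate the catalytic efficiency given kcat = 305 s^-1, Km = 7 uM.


Catalytic efficiency = kcat / Km
= 305 / 7
= 43.5714 uM^-1*s^-1

43.5714 uM^-1*s^-1


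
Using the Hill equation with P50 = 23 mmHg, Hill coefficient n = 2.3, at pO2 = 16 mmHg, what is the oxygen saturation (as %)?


Y = pO2^n / (P50^n + pO2^n)
Y = 16^2.3 / (23^2.3 + 16^2.3)
Y = 30.27%

30.27%


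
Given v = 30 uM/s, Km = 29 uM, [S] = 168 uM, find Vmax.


Vmax = v * (Km + [S]) / [S]
Vmax = 30 * (29 + 168) / 168
Vmax = 35.1786 uM/s

35.1786 uM/s


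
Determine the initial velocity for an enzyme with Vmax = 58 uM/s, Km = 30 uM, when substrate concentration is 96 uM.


v = Vmax * [S] / (Km + [S])
v = 58 * 96 / (30 + 96)
v = 44.1905 uM/s

44.1905 uM/s


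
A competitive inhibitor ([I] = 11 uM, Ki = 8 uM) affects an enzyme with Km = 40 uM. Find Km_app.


Km_app = Km * (1 + [I]/Ki)
Km_app = 40 * (1 + 11/8)
Km_app = 95.0 uM

95.0 uM


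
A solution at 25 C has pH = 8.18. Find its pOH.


pOH = 14 - pH
pOH = 14 - 8.18
pOH = 5.82

5.82


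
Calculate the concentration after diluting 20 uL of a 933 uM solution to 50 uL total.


C2 = C1 * V1 / V2
C2 = 933 * 20 / 50
C2 = 373.2 uM

373.2 uM


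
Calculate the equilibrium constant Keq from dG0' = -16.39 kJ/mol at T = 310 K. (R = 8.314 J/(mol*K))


Keq = exp(-dG0 * 1000 / (R * T))
Keq = exp(-(-16.39) * 1000 / (8.314 * 310))
Keq = 577.8242

577.8242


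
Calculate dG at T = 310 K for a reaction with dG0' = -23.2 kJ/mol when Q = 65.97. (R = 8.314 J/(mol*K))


dG = dG0' + RT * ln(Q) / 1000
dG = -23.2 + 8.314 * 310 * ln(65.97) / 1000
dG = -12.403 kJ/mol

-12.403 kJ/mol


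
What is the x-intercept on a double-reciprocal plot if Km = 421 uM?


x-intercept = -1/Km
= -1/421
= -0.0024 1/uM

-0.0024 1/uM


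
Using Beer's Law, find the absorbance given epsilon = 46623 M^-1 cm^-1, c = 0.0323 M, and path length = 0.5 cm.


A = epsilon * c * l
A = 46623 * 0.0323 * 0.5
A = 752.9615

752.9615


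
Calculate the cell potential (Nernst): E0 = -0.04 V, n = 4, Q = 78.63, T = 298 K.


E = E0 - (RT/nF) * ln(Q)
E = -0.04 - (8.314 * 298 / (4 * 96485)) * ln(78.63)
E = -0.068 V

-0.068 V


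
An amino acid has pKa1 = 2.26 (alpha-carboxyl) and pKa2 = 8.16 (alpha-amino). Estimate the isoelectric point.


pI = (pKa1 + pKa2) / 2
pI = (2.26 + 8.16) / 2
pI = 5.21

5.21


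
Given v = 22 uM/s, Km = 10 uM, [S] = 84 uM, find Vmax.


Vmax = v * (Km + [S]) / [S]
Vmax = 22 * (10 + 84) / 84
Vmax = 24.619 uM/s

24.619 uM/s


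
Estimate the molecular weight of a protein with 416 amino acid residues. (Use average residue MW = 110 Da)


MW = n_residues * 110 Da
MW = 416 * 110
MW = 45760 Da

45760 Da


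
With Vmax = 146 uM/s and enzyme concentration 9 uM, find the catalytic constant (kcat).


kcat = Vmax / [E]t
kcat = 146 / 9
kcat = 16.2222 s^-1

16.2222 s^-1


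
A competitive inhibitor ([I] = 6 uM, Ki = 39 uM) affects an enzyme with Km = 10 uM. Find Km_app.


Km_app = Km * (1 + [I]/Ki)
Km_app = 10 * (1 + 6/39)
Km_app = 11.5385 uM

11.5385 uM


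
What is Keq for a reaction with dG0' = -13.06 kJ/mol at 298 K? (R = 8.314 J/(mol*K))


Keq = exp(-dG0 * 1000 / (R * T))
Keq = exp(-(-13.06) * 1000 / (8.314 * 298))
Keq = 194.6669

194.6669


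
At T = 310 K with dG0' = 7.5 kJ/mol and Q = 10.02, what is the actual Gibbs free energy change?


dG = dG0' + RT * ln(Q) / 1000
dG = 7.5 + 8.314 * 310 * ln(10.02) / 1000
dG = 13.4397 kJ/mol

13.4397 kJ/mol


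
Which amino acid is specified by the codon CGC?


Standard genetic code lookup.
Codon CGC -> Arg

Arg


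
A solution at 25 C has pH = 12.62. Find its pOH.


pOH = 14 - pH
pOH = 14 - 12.62
pOH = 1.38

1.38


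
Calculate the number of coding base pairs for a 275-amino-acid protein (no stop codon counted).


Each amino acid = 1 codon = 3 bp
bp = 275 * 3 = 825 bp

825 bp


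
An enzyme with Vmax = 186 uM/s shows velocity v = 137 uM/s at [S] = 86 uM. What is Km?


Km = [S] * (Vmax - v) / v
Km = 86 * (186 - 137) / 137
Km = 30.7591 uM

30.7591 uM


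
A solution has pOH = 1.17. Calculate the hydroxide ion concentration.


[OH-] = 10^(-pOH)
[OH-] = 10^(-1.17)
[OH-] = 0.0676 M

0.0676 M


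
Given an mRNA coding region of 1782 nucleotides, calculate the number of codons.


codons = nucleotides / 3
codons = 1782 / 3 = 594

594


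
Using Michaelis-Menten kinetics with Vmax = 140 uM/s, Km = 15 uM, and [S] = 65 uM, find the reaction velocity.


v = Vmax * [S] / (Km + [S])
v = 140 * 65 / (15 + 65)
v = 113.75 uM/s

113.75 uM/s


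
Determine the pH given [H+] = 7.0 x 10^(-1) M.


pH = -log10([H+])
pH = -log10(7.0 x 10^(-1))
pH = 0.1549

0.1549


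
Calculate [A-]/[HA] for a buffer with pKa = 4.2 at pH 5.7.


[A-]/[HA] = 10^(pH - pKa)
= 10^(5.7 - 4.2)
= 31.6228

31.6228


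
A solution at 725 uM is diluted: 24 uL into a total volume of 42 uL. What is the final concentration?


C2 = C1 * V1 / V2
C2 = 725 * 24 / 42
C2 = 414.2857 uM

414.2857 uM


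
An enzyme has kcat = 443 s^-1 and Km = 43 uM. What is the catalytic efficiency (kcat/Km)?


Catalytic efficiency = kcat / Km
= 443 / 43
= 10.3023 uM^-1*s^-1

10.3023 uM^-1*s^-1


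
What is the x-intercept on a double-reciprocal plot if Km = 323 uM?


x-intercept = -1/Km
= -1/323
= -0.0031 1/uM

-0.0031 1/uM


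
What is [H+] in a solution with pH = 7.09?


[H+] = 10^(-pH)
[H+] = 10^(-7.09)
[H+] = 8.128e-08 M

8.128e-08 M


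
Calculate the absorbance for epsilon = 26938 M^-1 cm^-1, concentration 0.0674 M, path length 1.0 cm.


A = epsilon * c * l
A = 26938 * 0.0674 * 1.0
A = 1815.6212

1815.6212


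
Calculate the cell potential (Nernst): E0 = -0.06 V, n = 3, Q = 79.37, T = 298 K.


E = E0 - (RT/nF) * ln(Q)
E = -0.06 - (8.314 * 298 / (3 * 96485)) * ln(79.37)
E = -0.0974 V

-0.0974 V


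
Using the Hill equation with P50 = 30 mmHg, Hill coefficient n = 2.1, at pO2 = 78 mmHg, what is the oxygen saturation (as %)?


Y = pO2^n / (P50^n + pO2^n)
Y = 78^2.1 / (30^2.1 + 78^2.1)
Y = 88.15%

88.15%


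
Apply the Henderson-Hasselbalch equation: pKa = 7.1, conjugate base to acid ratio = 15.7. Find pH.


pH = pKa + log10([A-]/[HA])
pH = 7.1 + log10(15.7)
pH = 8.2959

8.2959


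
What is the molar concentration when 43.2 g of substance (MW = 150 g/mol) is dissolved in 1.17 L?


C = (mass / MW) / volume
C = (43.2 / 150) / 1.17
C = 0.2462 M

0.2462 M


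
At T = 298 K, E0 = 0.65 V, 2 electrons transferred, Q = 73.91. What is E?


E = E0 - (RT/nF) * ln(Q)
E = 0.65 - (8.314 * 298 / (2 * 96485)) * ln(73.91)
E = 0.5948 V

0.5948 V


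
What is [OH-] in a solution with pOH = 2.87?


[OH-] = 10^(-pOH)
[OH-] = 10^(-2.87)
[OH-] = 0.0013 M

0.0013 M


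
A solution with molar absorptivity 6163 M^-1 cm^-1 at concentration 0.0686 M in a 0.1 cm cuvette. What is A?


A = epsilon * c * l
A = 6163 * 0.0686 * 0.1
A = 42.2782

42.2782


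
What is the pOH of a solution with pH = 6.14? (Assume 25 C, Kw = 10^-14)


pOH = 14 - pH
pOH = 14 - 6.14
pOH = 7.86

7.86


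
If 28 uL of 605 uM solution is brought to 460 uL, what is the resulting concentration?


C2 = C1 * V1 / V2
C2 = 605 * 28 / 460
C2 = 36.8261 uM

36.8261 uM


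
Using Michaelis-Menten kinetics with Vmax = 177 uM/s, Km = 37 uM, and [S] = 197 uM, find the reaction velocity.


v = Vmax * [S] / (Km + [S])
v = 177 * 197 / (37 + 197)
v = 149.0128 uM/s

149.0128 uM/s


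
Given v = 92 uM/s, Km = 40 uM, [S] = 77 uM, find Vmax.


Vmax = v * (Km + [S]) / [S]
Vmax = 92 * (40 + 77) / 77
Vmax = 139.7922 uM/s

139.7922 uM/s


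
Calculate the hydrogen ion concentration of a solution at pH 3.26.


[H+] = 10^(-pH)
[H+] = 10^(-3.26)
[H+] = 5.495e-04 M

5.495e-04 M


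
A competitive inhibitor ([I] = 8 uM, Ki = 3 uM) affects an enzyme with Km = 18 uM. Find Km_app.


Km_app = Km * (1 + [I]/Ki)
Km_app = 18 * (1 + 8/3)
Km_app = 66.0 uM

66.0 uM


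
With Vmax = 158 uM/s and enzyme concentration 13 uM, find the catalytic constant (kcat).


kcat = Vmax / [E]t
kcat = 158 / 13
kcat = 12.1538 s^-1

12.1538 s^-1


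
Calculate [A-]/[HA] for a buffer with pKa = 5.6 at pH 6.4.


[A-]/[HA] = 10^(pH - pKa)
= 10^(6.4 - 5.6)
= 6.3096

6.3096


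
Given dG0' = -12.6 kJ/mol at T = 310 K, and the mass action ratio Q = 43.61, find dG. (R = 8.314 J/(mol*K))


dG = dG0' + RT * ln(Q) / 1000
dG = -12.6 + 8.314 * 310 * ln(43.61) / 1000
dG = -2.8698 kJ/mol

-2.8698 kJ/mol


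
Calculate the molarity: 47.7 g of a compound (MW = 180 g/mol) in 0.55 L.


C = (mass / MW) / volume
C = (47.7 / 180) / 0.55
C = 0.4818 M

0.4818 M


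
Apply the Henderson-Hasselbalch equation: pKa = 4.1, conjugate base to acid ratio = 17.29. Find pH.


pH = pKa + log10([A-]/[HA])
pH = 4.1 + log10(17.29)
pH = 5.3378

5.3378


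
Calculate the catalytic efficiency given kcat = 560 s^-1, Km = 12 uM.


Catalytic efficiency = kcat / Km
= 560 / 12
= 46.6667 uM^-1*s^-1

46.6667 uM^-1*s^-1


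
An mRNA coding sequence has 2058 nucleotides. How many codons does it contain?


codons = nucleotides / 3
codons = 2058 / 3 = 686

686


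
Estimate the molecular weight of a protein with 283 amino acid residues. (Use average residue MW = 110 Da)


MW = n_residues * 110 Da
MW = 283 * 110
MW = 31130 Da

31130 Da


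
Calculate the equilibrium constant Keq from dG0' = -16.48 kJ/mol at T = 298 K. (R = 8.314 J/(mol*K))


Keq = exp(-dG0 * 1000 / (R * T))
Keq = exp(-(-16.48) * 1000 / (8.314 * 298))
Keq = 774.0787

774.0787


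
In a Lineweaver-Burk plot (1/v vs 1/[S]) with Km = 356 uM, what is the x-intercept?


x-intercept = -1/Km
= -1/356
= -0.0028 1/uM

-0.0028 1/uM


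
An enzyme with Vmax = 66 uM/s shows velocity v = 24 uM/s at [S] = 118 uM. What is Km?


Km = [S] * (Vmax - v) / v
Km = 118 * (66 - 24) / 24
Km = 206.5 uM

206.5 uM


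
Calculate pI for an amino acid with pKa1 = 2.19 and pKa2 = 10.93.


pI = (pKa1 + pKa2) / 2
pI = (2.19 + 10.93) / 2
pI = 6.56

6.56


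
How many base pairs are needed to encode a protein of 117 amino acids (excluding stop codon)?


Each amino acid = 1 codon = 3 bp
bp = 117 * 3 = 351 bp

351 bp


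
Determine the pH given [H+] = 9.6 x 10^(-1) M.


pH = -log10([H+])
pH = -log10(9.6 x 10^(-1))
pH = 0.0177

0.0177


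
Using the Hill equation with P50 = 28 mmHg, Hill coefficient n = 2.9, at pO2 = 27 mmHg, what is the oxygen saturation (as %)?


Y = pO2^n / (P50^n + pO2^n)
Y = 27^2.9 / (28^2.9 + 27^2.9)
Y = 47.37%

47.37%


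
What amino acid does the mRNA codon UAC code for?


Standard genetic code lookup.
Codon UAC -> Tyr

Tyr


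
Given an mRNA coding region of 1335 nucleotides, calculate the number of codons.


codons = nucleotides / 3
codons = 1335 / 3 = 445

445


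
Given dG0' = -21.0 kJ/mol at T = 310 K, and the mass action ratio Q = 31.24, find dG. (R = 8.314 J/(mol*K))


dG = dG0' + RT * ln(Q) / 1000
dG = -21.0 + 8.314 * 310 * ln(31.24) / 1000
dG = -12.1296 kJ/mol

-12.1296 kJ/mol


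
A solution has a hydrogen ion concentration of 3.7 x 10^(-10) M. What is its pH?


pH = -log10([H+])
pH = -log10(3.7 x 10^(-10))
pH = 9.4318

9.4318


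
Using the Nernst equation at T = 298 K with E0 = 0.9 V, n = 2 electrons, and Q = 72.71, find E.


E = E0 - (RT/nF) * ln(Q)
E = 0.9 - (8.314 * 298 / (2 * 96485)) * ln(72.71)
E = 0.845 V

0.845 V


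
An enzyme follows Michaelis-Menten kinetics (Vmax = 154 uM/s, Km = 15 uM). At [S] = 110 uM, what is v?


v = Vmax * [S] / (Km + [S])
v = 154 * 110 / (15 + 110)
v = 135.52 uM/s

135.52 uM/s


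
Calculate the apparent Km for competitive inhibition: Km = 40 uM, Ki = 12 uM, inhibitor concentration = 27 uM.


Km_app = Km * (1 + [I]/Ki)
Km_app = 40 * (1 + 27/12)
Km_app = 130.0 uM

130.0 uM


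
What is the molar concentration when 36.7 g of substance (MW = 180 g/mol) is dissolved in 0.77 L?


C = (mass / MW) / volume
C = (36.7 / 180) / 0.77
C = 0.2648 M

0.2648 M
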